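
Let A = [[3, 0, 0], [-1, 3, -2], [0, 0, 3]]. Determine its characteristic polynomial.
χ_A(x) = (x - 3)^3

xI - A = [[x - 3, 0, 0], [1, x - 3, 2], [0, 0, x - 3]].

Expanding det(xI - A) along the first row:
det(xI - A) = + (x - 3)·det([[x - 3, 2], [0, x - 3]]) - (0)·det([[1, 2], [0, x - 3]]) + (0)·det([[1, x - 3], [0, 0]]).

Evaluating gives χ_A(x) = x^3 - 9x^2 + 27x - 27 = (x - 3)^3.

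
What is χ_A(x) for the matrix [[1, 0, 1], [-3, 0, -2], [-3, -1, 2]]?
xI - A = [[x - 1, 0, -1], [3, x, 2], [3, 1, x - 2]].

Expanding det(xI - A) along the first row:
det(xI - A) = + (x - 1)·det([[x, 2], [1, x - 2]]) - (0)·det([[3, 2], [3, x - 2]]) + (-1)·det([[3, x], [3, 1]]).

Evaluating gives χ_A(x) = x^3 - 3x^2 + 3x - 1 = (x - 1)^3.

χ_A(x) = (x - 1)^3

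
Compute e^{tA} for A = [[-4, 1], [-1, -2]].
e^{tA} = [[(1 - t)*e^{-3*t}, t*e^{-3*t}], [-t*e^{-3*t}, (t + 1)*e^{-3*t}]]

A has Jordan form J = [[-3, 1], [0, -3]] with A = PJP^{-1}, so e^{tA} = P e^{tJ} P^{-1}.

For a Jordan block J_k(λ), e^{tJ_k(λ)} = e^{λt} · (I + tN + t^2 N^2/2! + ... + t^{k-1} N^{k-1}/(k-1)!) where N is the nilpotent superdiagonal part.

Assembling the blocks and conjugating back gives the entries of e^{tA} as shown above.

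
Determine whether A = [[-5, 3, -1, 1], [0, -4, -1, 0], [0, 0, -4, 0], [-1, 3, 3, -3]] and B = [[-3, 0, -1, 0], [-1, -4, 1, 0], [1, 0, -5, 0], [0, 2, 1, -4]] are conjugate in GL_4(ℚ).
Yes.

Two matrices over a field are similar if and only if they have the same invariant factors.

Both A and B have characteristic polynomial (x + 4)^4 and minimal polynomial (x + 4)^3. Computing further, both have invariant factors x + 4, (x + 4)^3. Hence A and B are similar.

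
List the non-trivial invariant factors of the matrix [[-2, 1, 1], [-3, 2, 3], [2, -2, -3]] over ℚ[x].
The Jordan structure of A has elementary divisors (x + 1)^2, (x + 1). Arranging the block sizes at each eigenvalue in decreasing order and taking row products gives the invariant factors.

Invariant factors (smallest first, each dividing the next): x + 1, (x + 1)^2.

Check: the last factor (x + 1)^2 is the minimal polynomial, and the product (x + 1)^3 is the characteristic polynomial.

x + 1, (x + 1)^2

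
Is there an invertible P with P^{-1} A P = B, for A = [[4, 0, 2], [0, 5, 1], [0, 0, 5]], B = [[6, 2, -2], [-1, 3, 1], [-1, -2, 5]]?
Yes.

Two matrices over a field are similar if and only if they have the same invariant factors.

Both A and B have characteristic polynomial (x - 5)^2(x - 4) and minimal polynomial (x - 5)^2(x - 4). Computing further, both have invariant factors (x - 5)^2(x - 4). Hence A and B are similar.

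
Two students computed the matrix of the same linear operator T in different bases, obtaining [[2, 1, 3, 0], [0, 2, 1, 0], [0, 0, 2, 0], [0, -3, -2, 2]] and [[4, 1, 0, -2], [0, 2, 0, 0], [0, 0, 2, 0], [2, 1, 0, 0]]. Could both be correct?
Both have characteristic polynomial (x - 2)^4, but the minimal polynomial of A is (x - 2)^3 while the minimal polynomial of B is (x - 2)^2. The minimal polynomial is a similarity invariant, so A and B are not similar.

No.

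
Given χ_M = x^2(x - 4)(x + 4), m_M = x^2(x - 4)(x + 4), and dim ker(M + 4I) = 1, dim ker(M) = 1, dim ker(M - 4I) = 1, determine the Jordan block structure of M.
Jordan blocks: (-4, 1), (0, 2), (4, 1)

λ = -4: algebraic multiplicity 1 (exponent in χ_M), largest block size 1 (exponent in m_M), 1 block (geometric multiplicity). This forces block sizes [1].
λ = 0: algebraic multiplicity 2 (exponent in χ_M), largest block size 2 (exponent in m_M), 1 block (geometric multiplicity). This forces block sizes [2].
λ = 4: algebraic multiplicity 1 (exponent in χ_M), largest block size 1 (exponent in m_M), 1 block (geometric multiplicity). This forces block sizes [1].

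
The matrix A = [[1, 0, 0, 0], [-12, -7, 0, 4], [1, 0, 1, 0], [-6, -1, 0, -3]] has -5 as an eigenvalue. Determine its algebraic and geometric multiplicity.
algebraic multiplicity 2, geometric multiplicity 1

The characteristic polynomial is (x - 1)^2(x + 5)^2, so the factor x + 5 appears with exponent 2: the algebraic multiplicity is 2.

rank(A + 5I) = 3, so the eigenspace has dimension 4 - 3 = 1: the geometric multiplicity is 1.

Since 1 < 2, A is not diagonalizable.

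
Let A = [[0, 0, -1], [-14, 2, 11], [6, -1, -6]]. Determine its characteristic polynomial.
χ_A(x) = (x + 1)^2(x + 2)

xI - A = [[x, 0, 1], [14, x - 2, -11], [-6, 1, x + 6]].

Expanding det(xI - A) along the first row:
det(xI - A) = + (x)·det([[x - 2, -11], [1, x + 6]]) - (0)·det([[14, -11], [-6, x + 6]]) + (1)·det([[14, x - 2], [-6, 1]]).

Evaluating gives χ_A(x) = x^3 + 4x^2 + 5x + 2 = (x + 1)^2(x + 2).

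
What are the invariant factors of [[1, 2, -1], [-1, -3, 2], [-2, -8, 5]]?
The Jordan structure of A has elementary divisors (x - 1)^3. Arranging the block sizes at each eigenvalue in decreasing order and taking row products gives the invariant factors.

Invariant factors (smallest first, each dividing the next): (x - 1)^3.

Check: the last factor (x - 1)^3 is the minimal polynomial, and the product (x - 1)^3 is the characteristic polynomial.

(x - 1)^3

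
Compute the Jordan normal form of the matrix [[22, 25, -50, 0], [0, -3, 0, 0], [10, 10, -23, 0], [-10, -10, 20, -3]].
J = [[-3, 0, 0, 0], [0, -3, 0, 0], [0, 0, -3, 0], [0, 0, 0, 2]]

The characteristic polynomial is det(xI - A) = (x - 2)(x + 3)^3, so the eigenvalues are -3 (algebraic multiplicity 3), 2 (algebraic multiplicity 1).

For λ = -3: rank(A + 3I) = 1. The eigenspace has dimension 4 - 1 = 3, so there are 3 Jordan blocks; the rank sequence gives block sizes [1, 1, 1].

For λ = 2: algebraic multiplicity 1 gives one 1×1 block.

Assembling the blocks gives the Jordan form J above.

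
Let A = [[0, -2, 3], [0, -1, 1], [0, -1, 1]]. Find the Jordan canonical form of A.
The characteristic polynomial is det(xI - A) = x^3, so the eigenvalues are 0 (algebraic multiplicity 3).

For λ = 0: rank(A) = 2, rank(A^2) = 1, rank(A^3) = 0. The eigenspace has dimension 3 - 2 = 1, so there is 1 Jordan block; the rank sequence gives block sizes [3].

Assembling the blocks gives the Jordan form J above.

J = [[0, 1, 0], [0, 0, 1], [0, 0, 0]]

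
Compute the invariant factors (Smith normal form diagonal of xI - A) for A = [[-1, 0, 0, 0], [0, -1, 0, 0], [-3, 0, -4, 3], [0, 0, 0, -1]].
x + 1, x + 1, (x + 1)(x + 4)

The Jordan structure of A has elementary divisors (x + 4), (x + 1), (x + 1), (x + 1). Arranging the block sizes at each eigenvalue in decreasing order and taking row products gives the invariant factors.

Invariant factors (smallest first, each dividing the next): x + 1, x + 1, (x + 1)(x + 4).

Check: the last factor (x + 1)(x + 4) is the minimal polynomial, and the product (x + 1)^3(x + 4) is the characteristic polynomial.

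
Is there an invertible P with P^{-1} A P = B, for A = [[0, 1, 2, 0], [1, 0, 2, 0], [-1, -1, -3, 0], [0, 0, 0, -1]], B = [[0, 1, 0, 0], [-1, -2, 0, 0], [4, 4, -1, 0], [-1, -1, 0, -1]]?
Yes.

Two matrices over a field are similar if and only if they have the same invariant factors.

Both A and B have characteristic polynomial (x + 1)^4 and minimal polynomial (x + 1)^2. Computing further, both have invariant factors x + 1, x + 1, (x + 1)^2. Hence A and B are similar.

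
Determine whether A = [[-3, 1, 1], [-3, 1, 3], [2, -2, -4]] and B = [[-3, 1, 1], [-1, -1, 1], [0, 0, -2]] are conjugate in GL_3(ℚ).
Yes.

Two matrices over a field are similar if and only if they have the same invariant factors.

Both A and B have characteristic polynomial (x + 2)^3 and minimal polynomial (x + 2)^2. Computing further, both have invariant factors x + 2, (x + 2)^2. Hence A and B are similar.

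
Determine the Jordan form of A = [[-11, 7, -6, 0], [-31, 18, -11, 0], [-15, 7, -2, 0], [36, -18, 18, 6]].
J = [[-3, 0, 0, 0], [0, 4, 1, 0], [0, 0, 4, 0], [0, 0, 0, 6]]

The characteristic polynomial is det(xI - A) = (x - 6)(x - 4)^2(x + 3), so the eigenvalues are -3 (algebraic multiplicity 1), 4 (algebraic multiplicity 2), 6 (algebraic multiplicity 1).

For λ = -3: algebraic multiplicity 1 gives one 1×1 block.

For λ = 4: rank(A - 4I) = 3, rank((A - 4I)^2) = 2. The eigenspace has dimension 4 - 3 = 1, so there is 1 Jordan block; the rank sequence gives block sizes [2].

For λ = 6: algebraic multiplicity 1 gives one 1×1 block.

Assembling the blocks gives the Jordan form J above.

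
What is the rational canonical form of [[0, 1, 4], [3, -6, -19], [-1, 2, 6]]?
The invariant factors of A (the non-unit diagonal entries of the Smith normal form of xI - A over ℚ[x]) are x^3 + 3x - 1, each dividing the next. The characteristic polynomial is their product, x^3 + 3x - 1.

The rational canonical form is the block-diagonal matrix of companion matrices C(f_i):
R = [[0, 0, 1], [1, 0, -3], [0, 1, 0]].

Note the characteristic polynomial does not split into linear factors over ℚ, so A has no Jordan form over ℚ; the rational canonical form exists over any field.

R = [[0, 0, 1], [1, 0, -3], [0, 1, 0]]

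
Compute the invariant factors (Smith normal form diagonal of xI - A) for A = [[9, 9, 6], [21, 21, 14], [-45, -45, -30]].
The Jordan structure of A has elementary divisors x^2, x. Arranging the block sizes at each eigenvalue in decreasing order and taking row products gives the invariant factors.

Invariant factors (smallest first, each dividing the next): x, x^2.

Check: the last factor x^2 is the minimal polynomial, and the product x^3 is the characteristic polynomial.

x, x^2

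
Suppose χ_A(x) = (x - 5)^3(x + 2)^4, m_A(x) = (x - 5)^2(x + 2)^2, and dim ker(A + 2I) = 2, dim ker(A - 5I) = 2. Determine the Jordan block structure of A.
λ = -2: algebraic multiplicity 4 (exponent in χ_A), largest block size 2 (exponent in m_A), 2 blocks (geometric multiplicity). These force block sizes [2, 2].
λ = 5: algebraic multiplicity 3 (exponent in χ_A), largest block size 2 (exponent in m_A), 2 blocks (geometric multiplicity). These force block sizes [2, 1].

Jordan blocks: (-2, 2), (-2, 2), (5, 2), (5, 1)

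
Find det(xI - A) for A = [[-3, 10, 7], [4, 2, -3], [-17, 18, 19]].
χ_A(x) = (x - 6)^3

xI - A = [[x + 3, -10, -7], [-4, x - 2, 3], [17, -18, x - 19]].

Expanding det(xI - A) along the first row:
det(xI - A) = + (x + 3)·det([[x - 2, 3], [-18, x - 19]]) - (-10)·det([[-4, 3], [17, x - 19]]) + (-7)·det([[-4, x - 2], [17, -18]]).

Evaluating gives χ_A(x) = x^3 - 18x^2 + 108x - 216 = (x - 6)^3.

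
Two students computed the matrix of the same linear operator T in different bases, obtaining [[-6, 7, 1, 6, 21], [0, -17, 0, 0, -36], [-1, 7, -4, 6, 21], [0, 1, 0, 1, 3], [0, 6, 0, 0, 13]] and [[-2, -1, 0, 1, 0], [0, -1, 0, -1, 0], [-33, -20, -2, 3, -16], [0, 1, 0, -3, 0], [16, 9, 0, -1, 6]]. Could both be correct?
No.

trace(A) = -13 but trace(B) = -2. The trace is a similarity invariant, so A and B are not similar.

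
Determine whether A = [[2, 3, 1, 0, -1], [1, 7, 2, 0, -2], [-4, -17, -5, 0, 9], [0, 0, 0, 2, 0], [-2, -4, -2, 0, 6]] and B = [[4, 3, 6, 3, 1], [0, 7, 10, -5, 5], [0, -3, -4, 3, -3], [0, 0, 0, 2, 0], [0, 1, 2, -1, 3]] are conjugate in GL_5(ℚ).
Both have characteristic polynomial (x - 4)(x - 2)^4, but the minimal polynomial of A is (x - 4)(x - 2)^3 while the minimal polynomial of B is (x - 4)(x - 2)^2. The minimal polynomial is a similarity invariant, so A and B are not similar.

No.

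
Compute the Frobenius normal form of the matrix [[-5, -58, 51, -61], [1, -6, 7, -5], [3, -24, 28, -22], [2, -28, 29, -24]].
R = [[0, 0, 0, -100], [1, 0, 0, -5], [0, 1, 0, -7], [0, 0, 1, -7]]

The invariant factors of A (the non-unit diagonal entries of the Smith normal form of xI - A over ℚ[x]) are (x + 4)(x + 5)(x^2 - 2x + 5), each dividing the next. The characteristic polynomial is their product, (x + 4)(x + 5)(x^2 - 2x + 5).

The rational canonical form is the block-diagonal matrix of companion matrices C(f_i):
R = [[0, 0, 0, -100], [1, 0, 0, -5], [0, 1, 0, -7], [0, 0, 1, -7]].

Note the characteristic polynomial does not split into linear factors over ℚ, so A has no Jordan form over ℚ; the rational canonical form exists over any field.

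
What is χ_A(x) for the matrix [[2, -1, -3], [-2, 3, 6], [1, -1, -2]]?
xI - A = [[x - 2, 1, 3], [2, x - 3, -6], [-1, 1, x + 2]].

Expanding det(xI - A) along the first row:
det(xI - A) = + (x - 2)·det([[x - 3, -6], [1, x + 2]]) - (1)·det([[2, -6], [-1, x + 2]]) + (3)·det([[2, x - 3], [-1, 1]]).

Evaluating gives χ_A(x) = x^3 - 3x^2 + 3x - 1 = (x - 1)^3.

χ_A(x) = (x - 1)^3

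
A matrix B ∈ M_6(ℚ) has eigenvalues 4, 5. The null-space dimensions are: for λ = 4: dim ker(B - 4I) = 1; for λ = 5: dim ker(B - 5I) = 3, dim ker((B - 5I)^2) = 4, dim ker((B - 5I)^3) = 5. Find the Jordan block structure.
Jordan blocks: (4, 1), (5, 3), (5, 1), (5, 1)

λ = 4: successive nullity increments [1] count blocks of size ≥ k; block sizes are [1].
λ = 5: successive nullity increments [3, 1, 1] count blocks of size ≥ k; block sizes are [3, 1, 1].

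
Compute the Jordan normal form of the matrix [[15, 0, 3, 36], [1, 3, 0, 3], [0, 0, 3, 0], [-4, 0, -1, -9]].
J = [[3, 1, 0, 0], [0, 3, 0, 0], [0, 0, 3, 1], [0, 0, 0, 3]]

The characteristic polynomial is det(xI - A) = (x - 3)^4, so the eigenvalues are 3 (algebraic multiplicity 4).

For λ = 3: rank(A - 3I) = 2, rank((A - 3I)^2) = 0. The eigenspace has dimension 4 - 2 = 2, so there are 2 Jordan blocks; the rank sequence gives block sizes [2, 2].

Assembling the blocks gives the Jordan form J above.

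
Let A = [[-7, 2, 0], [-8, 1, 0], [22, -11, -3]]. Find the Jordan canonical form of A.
The characteristic polynomial is det(xI - A) = (x + 3)^3, so the eigenvalues are -3 (algebraic multiplicity 3).

For λ = -3: rank(A + 3I) = 1, rank((A + 3I)^2) = 0. The eigenspace has dimension 3 - 1 = 2, so there are 2 Jordan blocks; the rank sequence gives block sizes [2, 1].

Assembling the blocks gives the Jordan form J above.

J = [[-3, 1, 0], [0, -3, 0], [0, 0, -3]]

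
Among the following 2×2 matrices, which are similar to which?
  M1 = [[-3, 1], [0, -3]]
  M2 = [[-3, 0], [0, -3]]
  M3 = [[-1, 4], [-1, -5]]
2 classes: {M1, M3}, {M2}

Characteristic polynomials: χ_{M1} = (x + 3)^2, χ_{M2} = (x + 3)^2, χ_{M3} = (x + 3)^2.

{M1, M3}: invariant factors (x + 3)^2.

{M2}: invariant factors x + 3, x + 3.

Matrices are similar if and only if their invariant-factor lists agree; the partition into similarity classes is {M1, M3}, {M2}.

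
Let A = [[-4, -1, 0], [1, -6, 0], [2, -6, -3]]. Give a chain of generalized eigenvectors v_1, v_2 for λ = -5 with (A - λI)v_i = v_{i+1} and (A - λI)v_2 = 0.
v_1 = [[1, 0, 0]]^T, v_2 = [[1, 1, 2]]^T

We seek v_1 ∈ ker((A + 5I)^2) \ ker(A + 5I), then set v_{i+1} = (A + 5I) v_i.

One such chain is v_1 = [[1, 0, 0]]^T, v_2 = [[1, 1, 2]]^T. Check: (A + 5I) v_2 = [[0, 0, 0]]^T = 0.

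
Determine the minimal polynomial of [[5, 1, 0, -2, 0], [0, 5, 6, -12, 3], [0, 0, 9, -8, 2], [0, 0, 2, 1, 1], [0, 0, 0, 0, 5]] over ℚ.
m_A(x) = (x - 5)^3

The characteristic polynomial factors as (x - 5)^5. The minimal polynomial is ∏(x - λ)^{k_λ} where k_λ is the size of the largest Jordan block at λ.

For λ = 5: rank(A - 5I) = 2, and the largest Jordan block has size 3 (the smallest k with rank((A - 5I)^k) = rank((A - 5I)^(k+1))).

So m_A(x) = (x - 5)^3.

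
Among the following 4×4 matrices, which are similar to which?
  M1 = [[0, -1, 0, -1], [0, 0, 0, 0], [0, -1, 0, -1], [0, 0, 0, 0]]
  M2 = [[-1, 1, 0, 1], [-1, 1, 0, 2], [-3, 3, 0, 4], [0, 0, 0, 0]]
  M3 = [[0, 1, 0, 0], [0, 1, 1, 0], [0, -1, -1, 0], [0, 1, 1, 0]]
Characteristic polynomials: χ_{M1} = x^4, χ_{M2} = x^4, χ_{M3} = x^4.

{M1}: invariant factors x, x, x^2.

{M2, M3}: invariant factors x, x^3.

Matrices are similar if and only if their invariant-factor lists agree; the partition into similarity classes is {M1}, {M2, M3}.

2 classes: {M1}, {M2, M3}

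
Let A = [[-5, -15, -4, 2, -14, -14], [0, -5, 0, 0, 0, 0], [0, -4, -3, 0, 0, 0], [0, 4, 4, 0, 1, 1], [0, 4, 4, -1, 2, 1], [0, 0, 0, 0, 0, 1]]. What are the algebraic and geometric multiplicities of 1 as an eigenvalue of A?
The characteristic polynomial is (x - 1)^3(x + 3)(x + 5)^2, so the factor x - 1 appears with exponent 3: the algebraic multiplicity is 3.

rank(A - I) = 4, so the eigenspace has dimension 6 - 4 = 2: the geometric multiplicity is 2.

Since 2 < 3, A is not diagonalizable.

algebraic multiplicity 3, geometric multiplicity 2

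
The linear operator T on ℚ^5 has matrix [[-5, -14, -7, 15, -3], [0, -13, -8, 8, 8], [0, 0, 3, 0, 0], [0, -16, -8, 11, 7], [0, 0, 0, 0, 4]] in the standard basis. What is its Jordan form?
J = [[-5, 1, 0, 0, 0], [0, -5, 0, 0, 0], [0, 0, 3, 0, 0], [0, 0, 0, 3, 0], [0, 0, 0, 0, 4]]

The characteristic polynomial is det(xI - A) = (x - 4)(x - 3)^2(x + 5)^2, so the eigenvalues are -5 (algebraic multiplicity 2), 3 (algebraic multiplicity 2), 4 (algebraic multiplicity 1).

For λ = -5: rank(A + 5I) = 4, rank((A + 5I)^2) = 3. The eigenspace has dimension 5 - 4 = 1, so there is 1 Jordan block; the rank sequence gives block sizes [2].

For λ = 3: rank(A - 3I) = 3. The eigenspace has dimension 5 - 3 = 2, so there are 2 Jordan blocks; the rank sequence gives block sizes [1, 1].

For λ = 4: algebraic multiplicity 1 gives one 1×1 block.

Assembling the blocks gives the Jordan form J above.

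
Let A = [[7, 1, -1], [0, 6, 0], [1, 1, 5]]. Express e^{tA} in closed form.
e^{tA} = [[(t + 1)*e^{6*t}, t*e^{6*t}, -t*e^{6*t}], [0, e^{6*t}, 0], [t*e^{6*t}, t*e^{6*t}, (1 - t)*e^{6*t}]]

A has Jordan form J = [[6, 1, 0], [0, 6, 0], [0, 0, 6]] with A = PJP^{-1}, so e^{tA} = P e^{tJ} P^{-1}.

For a Jordan block J_k(λ), e^{tJ_k(λ)} = e^{λt} · (I + tN + t^2 N^2/2! + ... + t^{k-1} N^{k-1}/(k-1)!) where N is the nilpotent superdiagonal part.

Assembling the blocks and conjugating back gives the entries of e^{tA} as shown above.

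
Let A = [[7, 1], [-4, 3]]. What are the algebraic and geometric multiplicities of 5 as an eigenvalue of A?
The characteristic polynomial is (x - 5)^2, so the factor x - 5 appears with exponent 2: the algebraic multiplicity is 2.

rank(A - 5I) = 1, so the eigenspace has dimension 2 - 1 = 1: the geometric multiplicity is 1.

Since 1 < 2, A is not diagonalizable.

algebraic multiplicity 2, geometric multiplicity 1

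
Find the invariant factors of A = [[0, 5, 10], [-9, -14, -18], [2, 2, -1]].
x + 5, (x + 5)^2

The Jordan structure of A has elementary divisors (x + 5)^2, (x + 5). Arranging the block sizes at each eigenvalue in decreasing order and taking row products gives the invariant factors.

Invariant factors (smallest first, each dividing the next): x + 5, (x + 5)^2.

Check: the last factor (x + 5)^2 is the minimal polynomial, and the product (x + 5)^3 is the characteristic polynomial.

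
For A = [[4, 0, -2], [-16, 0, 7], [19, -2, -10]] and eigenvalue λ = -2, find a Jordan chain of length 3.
v_1 = [[1, -2, 3]]^T, v_2 = [[0, 1, -1]]^T, v_3 = [[2, -5, 6]]^T

We seek v_1 ∈ ker((A + 2I)^3) \ ker((A + 2I)^2), then set v_{i+1} = (A + 2I) v_i.

One such chain is v_1 = [[1, -2, 3]]^T, v_2 = [[0, 1, -1]]^T, v_3 = [[2, -5, 6]]^T. Check: (A + 2I) v_3 = [[0, 0, 0]]^T = 0.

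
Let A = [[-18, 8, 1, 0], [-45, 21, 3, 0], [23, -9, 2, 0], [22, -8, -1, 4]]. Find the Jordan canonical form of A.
J = [[-3, 0, 0, 0], [0, 4, 1, 0], [0, 0, 4, 0], [0, 0, 0, 4]]

The characteristic polynomial is det(xI - A) = (x - 4)^3(x + 3), so the eigenvalues are -3 (algebraic multiplicity 1), 4 (algebraic multiplicity 3).

For λ = -3: algebraic multiplicity 1 gives one 1×1 block.

For λ = 4: rank(A - 4I) = 2, rank((A - 4I)^2) = 1. The eigenspace has dimension 4 - 2 = 2, so there are 2 Jordan blocks; the rank sequence gives block sizes [2, 1].

Assembling the blocks gives the Jordan form J above.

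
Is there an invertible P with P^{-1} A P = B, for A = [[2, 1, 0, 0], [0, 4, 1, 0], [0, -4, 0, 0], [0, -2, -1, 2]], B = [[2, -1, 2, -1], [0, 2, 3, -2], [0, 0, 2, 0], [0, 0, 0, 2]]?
Two matrices over a field are similar if and only if they have the same invariant factors.

Both A and B have characteristic polynomial (x - 2)^4 and minimal polynomial (x - 2)^3. Computing further, both have invariant factors x - 2, (x - 2)^3. Hence A and B are similar.

Yes.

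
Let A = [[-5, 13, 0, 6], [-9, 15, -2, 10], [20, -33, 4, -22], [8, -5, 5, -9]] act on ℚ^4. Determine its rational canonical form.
R = [[0, 0, 0, -10], [1, 0, 0, 12], [0, 1, 0, -2], [0, 0, 1, 5]]

The invariant factors of A (the non-unit diagonal entries of the Smith normal form of xI - A over ℚ[x]) are (x - 5)(x^3 + 2x - 2), each dividing the next. The characteristic polynomial is their product, (x - 5)(x^3 + 2x - 2).

The rational canonical form is the block-diagonal matrix of companion matrices C(f_i):
R = [[0, 0, 0, -10], [1, 0, 0, 12], [0, 1, 0, -2], [0, 0, 1, 5]].

Note the characteristic polynomial does not split into linear factors over ℚ, so A has no Jordan form over ℚ; the rational canonical form exists over any field.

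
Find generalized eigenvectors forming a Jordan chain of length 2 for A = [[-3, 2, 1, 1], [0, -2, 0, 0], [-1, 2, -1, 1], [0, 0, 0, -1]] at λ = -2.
v_1 = [[0, 1, -1, 0]]^T, v_2 = [[1, 0, 1, 0]]^T

We seek v_1 ∈ ker((A + 2I)^2) \ ker(A + 2I), then set v_{i+1} = (A + 2I) v_i.

One such chain is v_1 = [[0, 1, -1, 0]]^T, v_2 = [[1, 0, 1, 0]]^T. Check: (A + 2I) v_2 = [[0, 0, 0, 0]]^T = 0.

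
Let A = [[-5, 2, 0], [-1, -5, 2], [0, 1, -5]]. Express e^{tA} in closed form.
A has Jordan form J = [[-5, 1, 0], [0, -5, 1], [0, 0, -5]] with A = PJP^{-1}, so e^{tA} = P e^{tJ} P^{-1}.

For a Jordan block J_k(λ), e^{tJ_k(λ)} = e^{λt} · (I + tN + t^2 N^2/2! + ... + t^{k-1} N^{k-1}/(k-1)!) where N is the nilpotent superdiagonal part.

Assembling the blocks and conjugating back gives the entries of e^{tA} as shown above.

e^{tA} = [[(1 - t^2)*e^{-5*t}, 2*t*e^{-5*t}, 2*t^2*e^{-5*t}], [-t*e^{-5*t}, e^{-5*t}, 2*t*e^{-5*t}], [-t^2*e^{-5*t}/2, t*e^{-5*t}, (t^2 + 1)*e^{-5*t}]]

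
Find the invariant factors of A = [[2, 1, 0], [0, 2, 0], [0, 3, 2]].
x - 2, (x - 2)^2

The Jordan structure of A has elementary divisors (x - 2)^2, (x - 2). Arranging the block sizes at each eigenvalue in decreasing order and taking row products gives the invariant factors.

Invariant factors (smallest first, each dividing the next): x - 2, (x - 2)^2.

Check: the last factor (x - 2)^2 is the minimal polynomial, and the product (x - 2)^3 is the characteristic polynomial.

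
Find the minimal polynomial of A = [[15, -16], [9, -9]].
The characteristic polynomial factors as (x - 3)^2. The minimal polynomial is ∏(x - λ)^{k_λ} where k_λ is the size of the largest Jordan block at λ.

For λ = 3: rank(A - 3I) = 1, and the largest Jordan block has size 2 (the smallest k with rank((A - 3I)^k) = rank((A - 3I)^(k+1))).

So m_A(x) = (x - 3)^2.

m_A(x) = (x - 3)^2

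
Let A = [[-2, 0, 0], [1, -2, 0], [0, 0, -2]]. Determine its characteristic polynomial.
χ_A(x) = (x + 2)^3

xI - A = [[x + 2, 0, 0], [-1, x + 2, 0], [0, 0, x + 2]].

Expanding det(xI - A) along the first row:
det(xI - A) = + (x + 2)·det([[x + 2, 0], [0, x + 2]]) - (0)·det([[-1, 0], [0, x + 2]]) + (0)·det([[-1, x + 2], [0, 0]]).

Evaluating gives χ_A(x) = x^3 + 6x^2 + 12x + 8 = (x + 2)^3.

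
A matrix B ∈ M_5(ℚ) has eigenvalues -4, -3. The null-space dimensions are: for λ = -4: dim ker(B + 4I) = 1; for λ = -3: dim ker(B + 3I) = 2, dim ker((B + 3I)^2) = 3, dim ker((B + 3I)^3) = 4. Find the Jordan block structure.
λ = -4: successive nullity increments [1] count blocks of size ≥ k; block sizes are [1].
λ = -3: successive nullity increments [2, 1, 1] count blocks of size ≥ k; block sizes are [3, 1].

Jordan blocks: (-4, 1), (-3, 3), (-3, 1)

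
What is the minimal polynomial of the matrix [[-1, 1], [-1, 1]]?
The characteristic polynomial factors as x^2. The minimal polynomial is ∏(x - λ)^{k_λ} where k_λ is the size of the largest Jordan block at λ.

For λ = 0: rank(A) = 1, and the largest Jordan block has size 2 (the smallest k with rank(A^k) = rank(A^(k+1))).

So m_A(x) = x^2.

m_A(x) = x^2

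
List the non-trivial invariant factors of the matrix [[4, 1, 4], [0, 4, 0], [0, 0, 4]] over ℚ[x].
x - 4, (x - 4)^2

The Jordan structure of A has elementary divisors (x - 4)^2, (x - 4). Arranging the block sizes at each eigenvalue in decreasing order and taking row products gives the invariant factors.

Invariant factors (smallest first, each dividing the next): x - 4, (x - 4)^2.

Check: the last factor (x - 4)^2 is the minimal polynomial, and the product (x - 4)^3 is the characteristic polynomial.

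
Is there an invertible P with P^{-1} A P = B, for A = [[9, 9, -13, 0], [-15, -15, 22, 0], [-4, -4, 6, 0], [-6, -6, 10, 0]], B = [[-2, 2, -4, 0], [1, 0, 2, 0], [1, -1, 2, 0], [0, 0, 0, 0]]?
Two matrices over a field are similar if and only if they have the same invariant factors.

Both A and B have characteristic polynomial x^4 and minimal polynomial x^3. Computing further, both have invariant factors x, x^3. Hence A and B are similar.

Yes.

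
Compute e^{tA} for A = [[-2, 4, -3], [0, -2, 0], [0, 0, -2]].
A has Jordan form J = [[-2, 1, 0], [0, -2, 0], [0, 0, -2]] with A = PJP^{-1}, so e^{tA} = P e^{tJ} P^{-1}.

For a Jordan block J_k(λ), e^{tJ_k(λ)} = e^{λt} · (I + tN + t^2 N^2/2! + ... + t^{k-1} N^{k-1}/(k-1)!) where N is the nilpotent superdiagonal part.

Assembling the blocks and conjugating back gives the entries of e^{tA} as shown above.

e^{tA} = [[e^{-2*t}, 4*t*e^{-2*t}, -3*t*e^{-2*t}], [0, e^{-2*t}, 0], [0, 0, e^{-2*t}]]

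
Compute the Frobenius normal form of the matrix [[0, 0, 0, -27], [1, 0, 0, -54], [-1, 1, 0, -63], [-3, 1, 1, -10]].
R = [[0, 0, 0, -27], [1, 0, 0, -54], [0, 1, 0, -36], [0, 0, 1, -10]]

The invariant factors of A (the non-unit diagonal entries of the Smith normal form of xI - A over ℚ[x]) are (x + 1)(x + 3)^3, each dividing the next. The characteristic polynomial is their product, (x + 1)(x + 3)^3.

The rational canonical form is the block-diagonal matrix of companion matrices C(f_i):
R = [[0, 0, 0, -27], [1, 0, 0, -54], [0, 1, 0, -36], [0, 0, 1, -10]].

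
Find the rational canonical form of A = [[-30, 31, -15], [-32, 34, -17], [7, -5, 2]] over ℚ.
R = [[0, 0, -25], [1, 0, 0], [0, 1, 6]]

The invariant factors of A (the non-unit diagonal entries of the Smith normal form of xI - A over ℚ[x]) are (x - 5)(x^2 - x - 5), each dividing the next. The characteristic polynomial is their product, (x - 5)(x^2 - x - 5).

The rational canonical form is the block-diagonal matrix of companion matrices C(f_i):
R = [[0, 0, -25], [1, 0, 0], [0, 1, 6]].

Note the characteristic polynomial does not split into linear factors over ℚ, so A has no Jordan form over ℚ; the rational canonical form exists over any field.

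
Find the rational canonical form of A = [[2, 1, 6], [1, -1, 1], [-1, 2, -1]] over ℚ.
R = [[0, 0, 4], [1, 0, 0], [0, 1, 0]]

The invariant factors of A (the non-unit diagonal entries of the Smith normal form of xI - A over ℚ[x]) are x^3 - 4, each dividing the next. The characteristic polynomial is their product, x^3 - 4.

The rational canonical form is the block-diagonal matrix of companion matrices C(f_i):
R = [[0, 0, 4], [1, 0, 0], [0, 1, 0]].

Note the characteristic polynomial does not split into linear factors over ℚ, so A has no Jordan form over ℚ; the rational canonical form exists over any field.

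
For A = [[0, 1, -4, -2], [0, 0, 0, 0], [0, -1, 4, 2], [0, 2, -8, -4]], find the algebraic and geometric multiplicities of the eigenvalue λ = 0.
algebraic multiplicity 4, geometric multiplicity 3

The characteristic polynomial is x^4, so the factor x appears with exponent 4: the algebraic multiplicity is 4.

rank(A) = 1, so the eigenspace has dimension 4 - 1 = 3: the geometric multiplicity is 3.

Since 3 < 4, A is not diagonalizable.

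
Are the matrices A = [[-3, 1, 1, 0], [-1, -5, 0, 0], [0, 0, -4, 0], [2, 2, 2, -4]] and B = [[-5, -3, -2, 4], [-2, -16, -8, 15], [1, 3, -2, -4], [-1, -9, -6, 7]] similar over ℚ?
Yes.

Two matrices over a field are similar if and only if they have the same invariant factors.

Both A and B have characteristic polynomial (x + 4)^4 and minimal polynomial (x + 4)^3. Computing further, both have invariant factors x + 4, (x + 4)^3. Hence A and B are similar.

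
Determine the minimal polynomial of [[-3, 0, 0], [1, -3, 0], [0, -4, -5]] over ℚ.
m_A(x) = (x + 3)^2(x + 5)

The characteristic polynomial factors as (x + 3)^2(x + 5). The minimal polynomial is ∏(x - λ)^{k_λ} where k_λ is the size of the largest Jordan block at λ.

For λ = -5: rank(A + 5I) = 2, and the largest Jordan block has size 1 (the smallest k with rank((A + 5I)^k) = rank((A + 5I)^(k+1))).
For λ = -3: rank(A + 3I) = 2, and the largest Jordan block has size 2 (the smallest k with rank((A + 3I)^k) = rank((A + 3I)^(k+1))).

So m_A(x) = (x + 3)^2(x + 5).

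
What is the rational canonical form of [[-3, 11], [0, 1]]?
The invariant factors of A (the non-unit diagonal entries of the Smith normal form of xI - A over ℚ[x]) are (x - 1)(x + 3), each dividing the next. The characteristic polynomial is their product, (x - 1)(x + 3).

The rational canonical form is the block-diagonal matrix of companion matrices C(f_i):
R = [[0, 3], [1, -2]].

R = [[0, 3], [1, -2]]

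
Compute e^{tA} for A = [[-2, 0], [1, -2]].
e^{tA} = [[e^{-2*t}, 0], [t*e^{-2*t}, e^{-2*t}]]

A has Jordan form J = [[-2, 1], [0, -2]] with A = PJP^{-1}, so e^{tA} = P e^{tJ} P^{-1}.

For a Jordan block J_k(λ), e^{tJ_k(λ)} = e^{λt} · (I + tN + t^2 N^2/2! + ... + t^{k-1} N^{k-1}/(k-1)!) where N is the nilpotent superdiagonal part.

Assembling the blocks and conjugating back gives the entries of e^{tA} as shown above.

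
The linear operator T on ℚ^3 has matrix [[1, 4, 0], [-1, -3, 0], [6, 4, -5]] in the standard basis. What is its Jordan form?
The characteristic polynomial is det(xI - A) = (x + 1)^2(x + 5), so the eigenvalues are -5 (algebraic multiplicity 1), -1 (algebraic multiplicity 2).

For λ = -5: algebraic multiplicity 1 gives one 1×1 block.

For λ = -1: rank(A + I) = 2, rank((A + I)^2) = 1. The eigenspace has dimension 3 - 2 = 1, so there is 1 Jordan block; the rank sequence gives block sizes [2].

Assembling the blocks gives the Jordan form J above.

J = [[-5, 0, 0], [0, -1, 1], [0, 0, -1]]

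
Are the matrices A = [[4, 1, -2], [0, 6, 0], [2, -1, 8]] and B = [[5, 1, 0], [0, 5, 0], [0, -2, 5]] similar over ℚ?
trace(A) = 18 but trace(B) = 15. The trace is a similarity invariant, so A and B are not similar.

No.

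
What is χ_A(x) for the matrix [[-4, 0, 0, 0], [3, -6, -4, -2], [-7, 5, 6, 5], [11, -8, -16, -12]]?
χ_A(x) = (x + 4)^4

xI - A = [[x + 4, 0, 0, 0], [-3, x + 6, 4, 2], [7, -5, x - 6, -5], [-11, 8, 16, x + 12]].

Expanding det(xI - A) along the first row:
det(xI - A) = + (x + 4)·det([[x + 6, 4, 2], [-5, x - 6, -5], [8, 16, x + 12]]) - (0)·det([[-3, 4, 2], [7, x - 6, -5], [-11, 16, x + 12]]) + (0)·det([[-3, x + 6, 2], [7, -5, -5], [-11, 8, x + 12]]) - (0)·det([[-3, x + 6, 4], [7, -5, x - 6], [-11, 8, 16]]).

Evaluating gives χ_A(x) = x^4 + 16x^3 + 96x^2 + 256x + 256 = (x + 4)^4.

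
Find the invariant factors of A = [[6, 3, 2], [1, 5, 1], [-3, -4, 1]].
(x - 4)^3

The Jordan structure of A has elementary divisors (x - 4)^3. Arranging the block sizes at each eigenvalue in decreasing order and taking row products gives the invariant factors.

Invariant factors (smallest first, each dividing the next): (x - 4)^3.

Check: the last factor (x - 4)^3 is the minimal polynomial, and the product (x - 4)^3 is the characteristic polynomial.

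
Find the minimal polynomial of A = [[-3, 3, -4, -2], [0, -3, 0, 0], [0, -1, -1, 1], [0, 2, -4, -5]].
m_A(x) = (x + 3)^2

The characteristic polynomial factors as (x + 3)^4. The minimal polynomial is ∏(x - λ)^{k_λ} where k_λ is the size of the largest Jordan block at λ.

For λ = -3: rank(A + 3I) = 2, and the largest Jordan block has size 2 (the smallest k with rank((A + 3I)^k) = rank((A + 3I)^(k+1))).

So m_A(x) = (x + 3)^2.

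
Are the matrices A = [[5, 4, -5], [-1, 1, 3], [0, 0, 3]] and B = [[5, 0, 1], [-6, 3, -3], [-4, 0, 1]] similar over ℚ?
No.

Both have characteristic polynomial (x - 3)^3, but the minimal polynomial of A is (x - 3)^3 while the minimal polynomial of B is (x - 3)^2. The minimal polynomial is a similarity invariant, so A and B are not similar.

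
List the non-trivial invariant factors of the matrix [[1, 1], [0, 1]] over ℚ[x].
The Jordan structure of A has elementary divisors (x - 1)^2. Arranging the block sizes at each eigenvalue in decreasing order and taking row products gives the invariant factors.

Invariant factors (smallest first, each dividing the next): (x - 1)^2.

Check: the last factor (x - 1)^2 is the minimal polynomial, and the product (x - 1)^2 is the characteristic polynomial.

(x - 1)^2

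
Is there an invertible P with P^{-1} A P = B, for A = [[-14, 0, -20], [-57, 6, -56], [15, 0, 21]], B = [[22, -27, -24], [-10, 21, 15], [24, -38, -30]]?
Yes.

Two matrices over a field are similar if and only if they have the same invariant factors.

Both A and B have characteristic polynomial (x - 6)^2(x - 1) and minimal polynomial (x - 6)^2(x - 1). Computing further, both have invariant factors (x - 6)^2(x - 1). Hence A and B are similar.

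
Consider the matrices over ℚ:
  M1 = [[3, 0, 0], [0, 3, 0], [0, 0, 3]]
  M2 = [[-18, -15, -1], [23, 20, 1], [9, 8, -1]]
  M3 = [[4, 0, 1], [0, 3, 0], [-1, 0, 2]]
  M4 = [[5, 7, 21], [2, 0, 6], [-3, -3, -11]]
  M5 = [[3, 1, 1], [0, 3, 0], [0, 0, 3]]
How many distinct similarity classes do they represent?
4 classes: {M1}, {M2}, {M3, M5}, {M4}

Characteristic polynomials: χ_{M1} = (x - 3)^3, χ_{M2} = (x - 5)(x + 2)^2, χ_{M3} = (x - 3)^3, χ_{M4} = (x + 2)^3, χ_{M5} = (x - 3)^3.

{M1}: invariant factors x - 3, x - 3, x - 3.

{M2}: invariant factors (x - 5)(x + 2)^2.

{M3, M5}: invariant factors x - 3, (x - 3)^2.

{M4}: invariant factors x + 2, (x + 2)^2.

Matrices are similar if and only if their invariant-factor lists agree; the partition into similarity classes is {M1}, {M2}, {M3, M5}, {M4}.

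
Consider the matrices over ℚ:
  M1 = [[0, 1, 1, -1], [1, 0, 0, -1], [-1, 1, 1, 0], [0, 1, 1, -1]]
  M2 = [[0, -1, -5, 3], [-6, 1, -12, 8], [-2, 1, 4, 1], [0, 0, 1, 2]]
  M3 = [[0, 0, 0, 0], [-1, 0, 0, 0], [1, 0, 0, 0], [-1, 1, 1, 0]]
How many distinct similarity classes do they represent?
Characteristic polynomials: χ_{M1} = x^4, χ_{M2} = (x - 3)^3(x + 2), χ_{M3} = x^4.

{M1, M3}: invariant factors x^2, x^2.

{M2}: invariant factors (x - 3)^3(x + 2).

Matrices are similar if and only if their invariant-factor lists agree; the partition into similarity classes is {M1, M3}, {M2}.

2 classes: {M1, M3}, {M2}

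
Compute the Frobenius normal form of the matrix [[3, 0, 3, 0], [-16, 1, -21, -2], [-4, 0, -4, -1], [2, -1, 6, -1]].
R = [[0, 0, 0, 3], [1, 0, 0, 0], [0, 1, 0, -3], [0, 0, 1, -1]]

The invariant factors of A (the non-unit diagonal entries of the Smith normal form of xI - A over ℚ[x]) are (x + 1)(x^3 + 3x - 3), each dividing the next. The characteristic polynomial is their product, (x + 1)(x^3 + 3x - 3).

The rational canonical form is the block-diagonal matrix of companion matrices C(f_i):
R = [[0, 0, 0, 3], [1, 0, 0, 0], [0, 1, 0, -3], [0, 0, 1, -1]].

Note the characteristic polynomial does not split into linear factors over ℚ, so A has no Jordan form over ℚ; the rational canonical form exists over any field.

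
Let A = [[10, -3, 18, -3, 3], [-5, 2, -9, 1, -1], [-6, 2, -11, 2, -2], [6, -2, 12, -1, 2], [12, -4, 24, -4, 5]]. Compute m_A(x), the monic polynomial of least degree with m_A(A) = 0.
The characteristic polynomial factors as (x - 1)^5. The minimal polynomial is ∏(x - λ)^{k_λ} where k_λ is the size of the largest Jordan block at λ.

For λ = 1: rank(A - I) = 2, and the largest Jordan block has size 3 (the smallest k with rank((A - I)^k) = rank((A - I)^(k+1))).

So m_A(x) = (x - 1)^3.

m_A(x) = (x - 1)^3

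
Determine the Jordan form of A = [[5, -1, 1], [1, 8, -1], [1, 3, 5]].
J = [[6, 1, 0], [0, 6, 1], [0, 0, 6]]

The characteristic polynomial is det(xI - A) = (x - 6)^3, so the eigenvalues are 6 (algebraic multiplicity 3).

For λ = 6: rank(A - 6I) = 2, rank((A - 6I)^2) = 1, rank((A - 6I)^3) = 0. The eigenspace has dimension 3 - 2 = 1, so there is 1 Jordan block; the rank sequence gives block sizes [3].

Assembling the blocks gives the Jordan form J above.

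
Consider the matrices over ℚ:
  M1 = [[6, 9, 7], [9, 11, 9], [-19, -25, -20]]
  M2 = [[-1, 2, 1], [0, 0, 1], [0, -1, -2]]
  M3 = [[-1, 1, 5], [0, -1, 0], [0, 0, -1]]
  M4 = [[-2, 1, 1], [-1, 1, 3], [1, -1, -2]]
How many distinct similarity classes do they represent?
Characteristic polynomials: χ_{M1} = (x + 1)^3, χ_{M2} = (x + 1)^3, χ_{M3} = (x + 1)^3, χ_{M4} = (x + 1)^3.

{M1, M2, M4}: invariant factors (x + 1)^3.

{M3}: invariant factors x + 1, (x + 1)^2.

Matrices are similar if and only if their invariant-factor lists agree; the partition into similarity classes is {M1, M2, M4}, {M3}.

2 classes: {M1, M2, M4}, {M3}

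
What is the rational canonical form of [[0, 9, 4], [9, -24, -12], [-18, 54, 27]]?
The invariant factors of A (the non-unit diagonal entries of the Smith normal form of xI - A over ℚ[x]) are x - 3, (x - 3)(x + 3), each dividing the next. The characteristic polynomial is their product, (x - 3)^2(x + 3).

The rational canonical form is the block-diagonal matrix of companion matrices C(f_i):
R = [[3, 0, 0], [0, 0, 9], [0, 1, 0]].

R = [[3, 0, 0], [0, 0, 9], [0, 1, 0]]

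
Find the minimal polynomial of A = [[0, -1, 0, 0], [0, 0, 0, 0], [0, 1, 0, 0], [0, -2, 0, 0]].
m_A(x) = x^2

The characteristic polynomial factors as x^4. The minimal polynomial is ∏(x - λ)^{k_λ} where k_λ is the size of the largest Jordan block at λ.

For λ = 0: rank(A) = 1, and the largest Jordan block has size 2 (the smallest k with rank(A^k) = rank(A^(k+1))).

So m_A(x) = x^2.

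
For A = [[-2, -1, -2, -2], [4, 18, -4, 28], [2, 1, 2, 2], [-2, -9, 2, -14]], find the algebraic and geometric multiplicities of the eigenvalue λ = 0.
algebraic multiplicity 3, geometric multiplicity 2

The characteristic polynomial is x^3(x - 4), so the factor x appears with exponent 3: the algebraic multiplicity is 3.

rank(A) = 2, so the eigenspace has dimension 4 - 2 = 2: the geometric multiplicity is 2.

Since 2 < 3, A is not diagonalizable.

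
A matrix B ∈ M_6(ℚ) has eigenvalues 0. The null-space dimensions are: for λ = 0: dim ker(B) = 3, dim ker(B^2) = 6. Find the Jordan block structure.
Jordan blocks: (0, 2), (0, 2), (0, 2)

λ = 0: successive nullity increments [3, 3] count blocks of size ≥ k; block sizes are [2, 2, 2].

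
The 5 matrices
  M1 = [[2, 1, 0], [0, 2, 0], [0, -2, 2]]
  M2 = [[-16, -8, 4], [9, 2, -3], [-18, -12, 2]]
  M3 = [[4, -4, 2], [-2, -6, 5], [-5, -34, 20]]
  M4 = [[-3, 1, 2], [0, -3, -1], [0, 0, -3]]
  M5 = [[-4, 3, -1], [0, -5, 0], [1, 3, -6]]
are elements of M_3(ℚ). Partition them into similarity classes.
Characteristic polynomials: χ_{M1} = (x - 2)^3, χ_{M2} = (x + 4)^3, χ_{M3} = (x - 6)^3, χ_{M4} = (x + 3)^3, χ_{M5} = (x + 5)^3.

{M1}: invariant factors x - 2, (x - 2)^2.

{M2}: invariant factors x + 4, (x + 4)^2.

{M3}: invariant factors (x - 6)^3.

{M4}: invariant factors (x + 3)^3.

{M5}: invariant factors x + 5, (x + 5)^2.

Matrices are similar if and only if their invariant-factor lists agree; the partition into similarity classes is {M1}, {M2}, {M3}, {M4}, {M5}.

5 classes: {M1}, {M2}, {M3}, {M4}, {M5}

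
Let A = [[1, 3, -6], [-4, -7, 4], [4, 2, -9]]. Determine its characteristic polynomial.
xI - A = [[x - 1, -3, 6], [4, x + 7, -4], [-4, -2, x + 9]].

Expanding det(xI - A) along the first row:
det(xI - A) = + (x - 1)·det([[x + 7, -4], [-2, x + 9]]) - (-3)·det([[4, -4], [-4, x + 9]]) + (6)·det([[4, x + 7], [-4, -2]]).

Evaluating gives χ_A(x) = x^3 + 15x^2 + 75x + 125 = (x + 5)^3.

χ_A(x) = (x + 5)^3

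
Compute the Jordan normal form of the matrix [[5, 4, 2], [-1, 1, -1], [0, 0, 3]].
J = [[3, 1, 0], [0, 3, 0], [0, 0, 3]]

The characteristic polynomial is det(xI - A) = (x - 3)^3, so the eigenvalues are 3 (algebraic multiplicity 3).

For λ = 3: rank(A - 3I) = 1, rank((A - 3I)^2) = 0. The eigenspace has dimension 3 - 1 = 2, so there are 2 Jordan blocks; the rank sequence gives block sizes [2, 1].

Assembling the blocks gives the Jordan form J above.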